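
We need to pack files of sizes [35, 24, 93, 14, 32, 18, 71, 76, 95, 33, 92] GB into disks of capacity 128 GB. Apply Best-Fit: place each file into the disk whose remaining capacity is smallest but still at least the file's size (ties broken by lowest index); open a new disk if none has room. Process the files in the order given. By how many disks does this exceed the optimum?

1

Best-Fit: [35,24,32] [93,14,18] [71] [76] [95,33] [92] → 6 disks.
Total size 583 GB; any packing needs at least ⌈583/128⌉ = 5 disks.
An optimal packing achieves that bound: [95,33] [93,35] [92,32] [76,24,18] [71,14] → 5 disks.
Excess: 6 − 5 = 1.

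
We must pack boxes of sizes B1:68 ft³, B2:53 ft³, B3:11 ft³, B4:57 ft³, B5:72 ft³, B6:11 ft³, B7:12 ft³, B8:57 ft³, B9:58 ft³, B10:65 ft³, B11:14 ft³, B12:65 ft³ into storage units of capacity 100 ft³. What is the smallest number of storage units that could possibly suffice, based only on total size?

6

Total size = 68 + 53 + 11 + 57 + 72 + 11 + 12 + 57 + 58 + 65 + 14 + 65 = 543 ft³.
⌈543 / 100⌉ = 6.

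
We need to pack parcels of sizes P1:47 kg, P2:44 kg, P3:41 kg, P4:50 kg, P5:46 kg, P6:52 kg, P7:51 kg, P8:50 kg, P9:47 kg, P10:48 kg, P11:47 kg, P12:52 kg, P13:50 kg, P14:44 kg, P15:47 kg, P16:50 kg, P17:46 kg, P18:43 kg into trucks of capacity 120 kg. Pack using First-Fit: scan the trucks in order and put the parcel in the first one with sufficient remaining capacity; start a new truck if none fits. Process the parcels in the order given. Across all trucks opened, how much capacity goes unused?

225

Put P1 (47 kg) in truck 1; 73 kg remain.
Put P2 (44 kg) in truck 1; 29 kg remain.
Put P3 (41 kg) in truck 2; 79 kg remain.
Put P4 (50 kg) in truck 2; 29 kg remain.
Put P5 (46 kg) in truck 3; 74 kg remain.
Put P6 (52 kg) in truck 3; 22 kg remain.
Put P7 (51 kg) in truck 4; 69 kg remain.
Put P8 (50 kg) in truck 4; 19 kg remain.
Put P9 (47 kg) in truck 5; 73 kg remain.
Put P10 (48 kg) in truck 5; 25 kg remain.
Put P11 (47 kg) in truck 6; 73 kg remain.
Put P12 (52 kg) in truck 6; 21 kg remain.
Put P13 (50 kg) in truck 7; 70 kg remain.
Put P14 (44 kg) in truck 7; 26 kg remain.
Put P15 (47 kg) in truck 8; 73 kg remain.
Put P16 (50 kg) in truck 8; 23 kg remain.
Put P17 (46 kg) in truck 9; 74 kg remain.
Put P18 (43 kg) in truck 9; 31 kg remain.
9 trucks × 120 kg = 1080 kg; used 855 kg; unused 225 kg.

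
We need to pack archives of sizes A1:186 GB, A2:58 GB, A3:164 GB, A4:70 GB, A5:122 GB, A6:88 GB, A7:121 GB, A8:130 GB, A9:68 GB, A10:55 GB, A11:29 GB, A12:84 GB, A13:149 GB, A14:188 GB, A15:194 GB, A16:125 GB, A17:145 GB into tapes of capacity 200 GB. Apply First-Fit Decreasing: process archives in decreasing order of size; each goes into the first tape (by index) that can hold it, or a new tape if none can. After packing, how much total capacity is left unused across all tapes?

Sorted descending: 194, 188, 186, 164, 149, 145, 130, 125, 122, 121, 88, 84, 70, 68, 58, 55, 29.
tape 1: place 194 GB, 6 GB left
tape 2: place 188 GB, 12 GB left
tape 3: place 186 GB, 14 GB left
tape 4: place 164 GB, 36 GB left
tape 5: place 149 GB, 51 GB left
tape 6: place 145 GB, 55 GB left
tape 7: place 130 GB, 70 GB left
tape 8: place 125 GB, 75 GB left
tape 9: place 122 GB, 78 GB left
tape 10: place 121 GB, 79 GB left
tape 11: place 88 GB, 112 GB left
tape 11: place 84 GB, 28 GB left
tape 7: place 70 GB, 0 GB left
tape 8: place 68 GB, 7 GB left
tape 9: place 58 GB, 20 GB left
tape 6: place 55 GB, 0 GB left
tape 4: place 29 GB, 7 GB left
11 tapes × 200 GB = 2200 GB; used 1976 GB; unused 224 GB.

224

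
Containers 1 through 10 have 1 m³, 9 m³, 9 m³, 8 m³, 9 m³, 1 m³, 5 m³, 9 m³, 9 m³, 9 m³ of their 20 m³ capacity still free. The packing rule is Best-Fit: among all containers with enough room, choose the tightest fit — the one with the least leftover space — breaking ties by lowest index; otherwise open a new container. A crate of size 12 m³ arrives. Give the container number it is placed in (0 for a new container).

No container has ≥ 12 m³ free, so a new container is opened.

0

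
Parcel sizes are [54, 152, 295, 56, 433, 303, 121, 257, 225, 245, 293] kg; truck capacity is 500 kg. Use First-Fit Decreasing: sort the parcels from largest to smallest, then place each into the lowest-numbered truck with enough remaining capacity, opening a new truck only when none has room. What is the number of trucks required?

6

Sorted descending: 433, 303, 295, 293, 257, 245, 225, 152, 121, 56, 54.
Put 433 kg in truck 1; 67 kg remain.
Put 303 kg in truck 2; 197 kg remain.
Put 295 kg in truck 3; 205 kg remain.
Put 293 kg in truck 4; 207 kg remain.
Put 257 kg in truck 5; 243 kg remain.
Put 245 kg in truck 6; 255 kg remain.
Put 225 kg in truck 5; 18 kg remain.
Put 152 kg in truck 2; 45 kg remain.
Put 121 kg in truck 3; 84 kg remain.
Put 56 kg in truck 1; 11 kg remain.
Put 54 kg in truck 3; 30 kg remain.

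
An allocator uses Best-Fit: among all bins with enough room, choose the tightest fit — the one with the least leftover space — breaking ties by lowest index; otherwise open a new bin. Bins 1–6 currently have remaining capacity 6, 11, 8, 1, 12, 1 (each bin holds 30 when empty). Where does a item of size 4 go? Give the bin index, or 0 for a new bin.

Bins with room: bin 1 (6), bin 2 (11), bin 3 (8), bin 5 (12).
Tightest fit is bin 1 with 6 free.

1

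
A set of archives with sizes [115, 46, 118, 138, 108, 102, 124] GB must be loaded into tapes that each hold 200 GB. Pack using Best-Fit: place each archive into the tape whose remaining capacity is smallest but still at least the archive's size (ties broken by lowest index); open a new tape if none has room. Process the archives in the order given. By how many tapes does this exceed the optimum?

Best-Fit: [115,46] [118] [138] [108] [102] [124] → 6 tapes.
6 archives exceed 100 GB (half the capacity), and no two of those can share a tape, so at least 6 tapes are needed.
So 6 is already optimal.

0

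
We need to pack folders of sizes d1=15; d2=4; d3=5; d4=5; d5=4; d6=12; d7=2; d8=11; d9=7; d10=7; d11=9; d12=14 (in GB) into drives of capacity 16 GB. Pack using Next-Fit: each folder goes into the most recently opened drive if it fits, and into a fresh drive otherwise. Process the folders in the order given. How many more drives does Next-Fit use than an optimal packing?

1

Next-Fit: [15] [4,5,5] [4,12] [2,11] [7,7] [9] [14] → 7 drives.
Total size 95 GB; any packing needs at least ⌈95/16⌉ = 6 drives.
An optimal packing achieves that bound: [15] [14,2] [12,4] [11,5] [9,7] [7,5,4] → 6 drives.
Excess: 7 − 6 = 1.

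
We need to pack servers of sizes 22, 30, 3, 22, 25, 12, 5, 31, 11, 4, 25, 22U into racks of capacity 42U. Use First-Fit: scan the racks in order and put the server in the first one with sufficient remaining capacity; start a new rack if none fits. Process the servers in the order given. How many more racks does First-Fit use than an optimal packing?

First-Fit: [22,3,12,5] [30,11] [22,4] [25] [31] [25] [22] → 7 racks.
7 servers exceed 21U (half the capacity), and no two of those can share a rack, so at least 7 racks are needed.
So 7 is already optimal.

0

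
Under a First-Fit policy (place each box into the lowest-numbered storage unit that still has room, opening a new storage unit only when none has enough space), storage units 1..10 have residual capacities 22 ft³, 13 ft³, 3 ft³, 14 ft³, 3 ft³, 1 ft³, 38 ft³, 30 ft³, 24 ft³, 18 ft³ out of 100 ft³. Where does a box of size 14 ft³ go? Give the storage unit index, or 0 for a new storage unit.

1

Storage units with room: storage unit 1 (22 ft³), storage unit 4 (14 ft³), storage unit 7 (38 ft³), storage unit 8 (30 ft³), storage unit 9 (24 ft³), storage unit 10 (18 ft³).
The first with room is storage unit 1.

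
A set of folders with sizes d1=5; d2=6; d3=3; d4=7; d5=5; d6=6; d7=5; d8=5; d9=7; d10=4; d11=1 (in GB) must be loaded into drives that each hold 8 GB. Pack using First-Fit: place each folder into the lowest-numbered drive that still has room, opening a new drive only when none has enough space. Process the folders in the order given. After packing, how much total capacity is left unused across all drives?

18

drive 1: place d1 (5 GB), 3 GB left
drive 2: place d2 (6 GB), 2 GB left
drive 1: place d3 (3 GB), 0 GB left
drive 3: place d4 (7 GB), 1 GB left
drive 4: place d5 (5 GB), 3 GB left
drive 5: place d6 (6 GB), 2 GB left
drive 6: place d7 (5 GB), 3 GB left
drive 7: place d8 (5 GB), 3 GB left
drive 8: place d9 (7 GB), 1 GB left
drive 9: place d10 (4 GB), 4 GB left
drive 2: place d11 (1 GB), 1 GB left
9 drives × 8 GB = 72 GB; used 54 GB; unused 18 GB.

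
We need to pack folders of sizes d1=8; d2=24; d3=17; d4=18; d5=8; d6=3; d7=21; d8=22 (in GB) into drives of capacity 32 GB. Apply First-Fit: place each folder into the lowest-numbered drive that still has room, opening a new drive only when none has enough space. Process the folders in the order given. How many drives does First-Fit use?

5

d1 (8 GB) → drive 1 (remaining 24 GB)
d2 (24 GB) → drive 1 (remaining 0 GB)
d3 (17 GB) → drive 2 (remaining 15 GB)
d4 (18 GB) → drive 3 (remaining 14 GB)
d5 (8 GB) → drive 2 (remaining 7 GB)
d6 (3 GB) → drive 2 (remaining 4 GB)
d7 (21 GB) → drive 4 (remaining 11 GB)
d8 (22 GB) → drive 5 (remaining 10 GB)
Final drives: [8,24] [17,8,3] [18] [21] [22].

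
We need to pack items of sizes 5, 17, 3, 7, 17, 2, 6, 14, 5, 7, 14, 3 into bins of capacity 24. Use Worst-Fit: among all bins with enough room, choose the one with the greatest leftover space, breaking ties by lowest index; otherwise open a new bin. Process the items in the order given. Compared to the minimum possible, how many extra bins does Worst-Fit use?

Worst-Fit: [5,17] [3,7,2,6] [17,7] [14,5] [14,3] → 5 bins.
Total size 100; any packing needs at least ⌈100/24⌉ = 5 bins.
So 5 is already optimal.

0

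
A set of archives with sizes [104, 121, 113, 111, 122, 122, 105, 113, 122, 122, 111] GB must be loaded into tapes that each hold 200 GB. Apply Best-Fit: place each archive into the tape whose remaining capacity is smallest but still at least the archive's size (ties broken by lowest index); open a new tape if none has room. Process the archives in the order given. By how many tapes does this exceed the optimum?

Best-Fit: [104] [121] [113] [111] [122] [122] [105] [113] [122] [122] [111] → 11 tapes.
11 archives exceed 100 GB (half the capacity), and no two of those can share a tape, so at least 11 tapes are needed.
So 11 is already optimal.

0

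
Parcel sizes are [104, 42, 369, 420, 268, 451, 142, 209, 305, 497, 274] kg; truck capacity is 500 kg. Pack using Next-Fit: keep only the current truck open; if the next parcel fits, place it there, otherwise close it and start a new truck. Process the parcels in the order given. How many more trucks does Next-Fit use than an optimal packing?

Next-Fit: [104,42] [369] [420] [268] [451] [142,209] [305] [497] [274] → 9 trucks.
Total size 3081 kg; any packing needs at least ⌈3081/500⌉ = 7 trucks.
An optimal packing achieves that bound: [497] [451,42] [420] [369,104] [305,142] [274,209] [268] → 7 trucks.
Excess: 9 − 7 = 2.

2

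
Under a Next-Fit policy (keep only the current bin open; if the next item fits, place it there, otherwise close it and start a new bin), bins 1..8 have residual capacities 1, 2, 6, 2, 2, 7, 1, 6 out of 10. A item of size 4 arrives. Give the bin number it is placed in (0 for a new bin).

8

Next-Fit only looks at bin 8, which has 6 free.
4 fits there.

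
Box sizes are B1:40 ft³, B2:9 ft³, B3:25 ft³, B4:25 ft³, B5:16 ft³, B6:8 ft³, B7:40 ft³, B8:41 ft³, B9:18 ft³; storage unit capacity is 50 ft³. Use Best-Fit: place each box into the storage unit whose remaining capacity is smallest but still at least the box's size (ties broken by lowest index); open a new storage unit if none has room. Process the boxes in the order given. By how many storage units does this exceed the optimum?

0

Best-Fit: [40,9] [25,25] [16,8,18] [40] [41] → 5 storage units.
Total size 222 ft³; any packing needs at least ⌈222/50⌉ = 5 storage units.
So 5 is already optimal.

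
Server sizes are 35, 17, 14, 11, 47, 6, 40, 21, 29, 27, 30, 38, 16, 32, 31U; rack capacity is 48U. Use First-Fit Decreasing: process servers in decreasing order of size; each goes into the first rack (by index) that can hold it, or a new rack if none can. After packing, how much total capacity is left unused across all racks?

38

Sorted descending: 47, 40, 38, 35, 32, 31, 30, 29, 27, 21, 17, 16, 14, 11, 6.
47U → rack 1 (remaining 1U)
40U → rack 2 (remaining 8U)
38U → rack 3 (remaining 10U)
35U → rack 4 (remaining 13U)
32U → rack 5 (remaining 16U)
31U → rack 6 (remaining 17U)
30U → rack 7 (remaining 18U)
29U → rack 8 (remaining 19U)
27U → rack 9 (remaining 21U)
21U → rack 9 (remaining 0U)
17U → rack 6 (remaining 0U)
16U → rack 5 (remaining 0U)
14U → rack 7 (remaining 4U)
11U → rack 4 (remaining 2U)
6U → rack 2 (remaining 2U)
9 racks × 48U = 432U; used 394U; unused 38U.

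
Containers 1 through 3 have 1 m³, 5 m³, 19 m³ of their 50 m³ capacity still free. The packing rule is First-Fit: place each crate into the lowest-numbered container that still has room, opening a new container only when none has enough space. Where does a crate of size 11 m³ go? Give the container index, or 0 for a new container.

Containers with room: container 3 (19 m³).
The first with room is container 3.

3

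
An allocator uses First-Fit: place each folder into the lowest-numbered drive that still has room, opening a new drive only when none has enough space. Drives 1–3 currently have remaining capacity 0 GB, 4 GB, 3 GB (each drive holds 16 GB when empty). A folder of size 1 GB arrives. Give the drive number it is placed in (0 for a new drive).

Drives with room: drive 2 (4 GB), drive 3 (3 GB).
The first with room is drive 2.

2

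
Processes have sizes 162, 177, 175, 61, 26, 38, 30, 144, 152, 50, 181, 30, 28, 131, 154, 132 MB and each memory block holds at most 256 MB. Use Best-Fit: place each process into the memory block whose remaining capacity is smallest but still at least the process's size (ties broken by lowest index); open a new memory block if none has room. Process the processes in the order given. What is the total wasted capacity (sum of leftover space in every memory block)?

633

memory block 1: place 162 MB, 94 MB left
memory block 2: place 177 MB, 79 MB left
memory block 3: place 175 MB, 81 MB left
memory block 2: place 61 MB, 18 MB left
memory block 3: place 26 MB, 55 MB left
memory block 3: place 38 MB, 17 MB left
memory block 1: place 30 MB, 64 MB left
memory block 4: place 144 MB, 112 MB left
memory block 5: place 152 MB, 104 MB left
memory block 1: place 50 MB, 14 MB left
memory block 6: place 181 MB, 75 MB left
memory block 6: place 30 MB, 45 MB left
memory block 6: place 28 MB, 17 MB left
memory block 7: place 131 MB, 125 MB left
memory block 8: place 154 MB, 102 MB left
memory block 9: place 132 MB, 124 MB left
9 memory blocks × 256 MB = 2304 MB; used 1671 MB; unused 633 MB.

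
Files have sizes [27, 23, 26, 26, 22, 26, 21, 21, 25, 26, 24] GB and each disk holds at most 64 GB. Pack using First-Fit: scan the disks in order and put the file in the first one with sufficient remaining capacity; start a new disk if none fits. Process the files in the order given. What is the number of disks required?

27 GB → disk 1 (remaining 37 GB)
23 GB → disk 1 (remaining 14 GB)
26 GB → disk 2 (remaining 38 GB)
26 GB → disk 2 (remaining 12 GB)
22 GB → disk 3 (remaining 42 GB)
26 GB → disk 3 (remaining 16 GB)
21 GB → disk 4 (remaining 43 GB)
21 GB → disk 4 (remaining 22 GB)
25 GB → disk 5 (remaining 39 GB)
26 GB → disk 5 (remaining 13 GB)
24 GB → disk 6 (remaining 40 GB)

6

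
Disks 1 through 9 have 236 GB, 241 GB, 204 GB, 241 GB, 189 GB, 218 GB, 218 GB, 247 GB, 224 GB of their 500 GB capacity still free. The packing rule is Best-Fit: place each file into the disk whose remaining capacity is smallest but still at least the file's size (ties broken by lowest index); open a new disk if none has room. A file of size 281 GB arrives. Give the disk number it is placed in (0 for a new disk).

No disk has ≥ 281 GB free, so a new disk is opened.

0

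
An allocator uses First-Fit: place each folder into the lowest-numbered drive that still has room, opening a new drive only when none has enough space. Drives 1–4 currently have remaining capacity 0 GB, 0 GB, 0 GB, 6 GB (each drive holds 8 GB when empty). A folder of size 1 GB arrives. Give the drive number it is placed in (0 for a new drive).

Drives with room: drive 4 (6 GB).
The first with room is drive 4.

4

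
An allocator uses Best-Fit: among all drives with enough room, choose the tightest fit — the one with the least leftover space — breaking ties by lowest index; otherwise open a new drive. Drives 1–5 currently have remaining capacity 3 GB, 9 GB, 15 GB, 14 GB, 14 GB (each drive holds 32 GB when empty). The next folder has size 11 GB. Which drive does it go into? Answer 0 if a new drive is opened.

Drives with room: drive 3 (15 GB), drive 4 (14 GB), drive 5 (14 GB).
Tightest fit is drive 4 with 14 GB free.

4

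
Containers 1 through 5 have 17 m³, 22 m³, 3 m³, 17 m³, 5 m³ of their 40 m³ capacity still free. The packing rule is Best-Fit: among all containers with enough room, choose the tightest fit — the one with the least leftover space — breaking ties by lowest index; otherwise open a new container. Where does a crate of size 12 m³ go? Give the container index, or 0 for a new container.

Containers with room: container 1 (17 m³), container 2 (22 m³), container 4 (17 m³).
Tightest fit is container 1 with 17 m³ free.

1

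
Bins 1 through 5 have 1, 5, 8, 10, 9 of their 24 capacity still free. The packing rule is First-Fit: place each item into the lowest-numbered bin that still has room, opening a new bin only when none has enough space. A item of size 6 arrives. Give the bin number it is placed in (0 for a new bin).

3

Bins with room: bin 3 (8), bin 4 (10), bin 5 (9).
The first with room is bin 3.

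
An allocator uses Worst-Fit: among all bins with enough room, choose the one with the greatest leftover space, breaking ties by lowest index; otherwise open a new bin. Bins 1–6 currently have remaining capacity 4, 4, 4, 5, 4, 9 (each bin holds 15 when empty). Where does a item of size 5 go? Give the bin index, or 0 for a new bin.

6

Bins with room: bin 4 (5), bin 6 (9).
Most room is bin 6 with 9 free.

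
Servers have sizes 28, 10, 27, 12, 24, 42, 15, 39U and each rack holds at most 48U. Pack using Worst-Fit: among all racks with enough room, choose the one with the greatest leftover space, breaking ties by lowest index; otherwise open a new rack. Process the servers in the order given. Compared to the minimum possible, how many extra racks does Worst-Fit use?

0

Worst-Fit: [28,10] [27,12] [24,15] [42] [39] → 5 racks.
Total size 197U; any packing needs at least ⌈197/48⌉ = 5 racks.
So 5 is already optimal.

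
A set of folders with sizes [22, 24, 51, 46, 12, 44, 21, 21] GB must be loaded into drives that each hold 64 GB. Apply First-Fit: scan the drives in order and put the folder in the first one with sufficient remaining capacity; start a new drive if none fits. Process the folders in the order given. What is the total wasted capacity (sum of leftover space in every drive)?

Put 22 GB in drive 1; 42 GB remain.
Put 24 GB in drive 1; 18 GB remain.
Put 51 GB in drive 2; 13 GB remain.
Put 46 GB in drive 3; 18 GB remain.
Put 12 GB in drive 1; 6 GB remain.
Put 44 GB in drive 4; 20 GB remain.
Put 21 GB in drive 5; 43 GB remain.
Put 21 GB in drive 5; 22 GB remain.
5 drives × 64 GB = 320 GB; used 241 GB; unused 79 GB.

79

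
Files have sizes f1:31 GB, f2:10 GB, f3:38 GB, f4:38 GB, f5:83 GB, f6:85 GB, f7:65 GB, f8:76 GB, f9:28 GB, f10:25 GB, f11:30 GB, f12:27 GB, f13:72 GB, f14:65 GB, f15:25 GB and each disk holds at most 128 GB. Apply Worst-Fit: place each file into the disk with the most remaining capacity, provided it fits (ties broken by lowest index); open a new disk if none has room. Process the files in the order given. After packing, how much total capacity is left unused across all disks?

Put f1 (31 GB) in disk 1; 97 GB remain.
Put f2 (10 GB) in disk 1; 87 GB remain.
Put f3 (38 GB) in disk 1; 49 GB remain.
Put f4 (38 GB) in disk 1; 11 GB remain.
Put f5 (83 GB) in disk 2; 45 GB remain.
Put f6 (85 GB) in disk 3; 43 GB remain.
Put f7 (65 GB) in disk 4; 63 GB remain.
Put f8 (76 GB) in disk 5; 52 GB remain.
Put f9 (28 GB) in disk 4; 35 GB remain.
Put f10 (25 GB) in disk 5; 27 GB remain.
Put f11 (30 GB) in disk 2; 15 GB remain.
Put f12 (27 GB) in disk 3; 16 GB remain.
Put f13 (72 GB) in disk 6; 56 GB remain.
Put f14 (65 GB) in disk 7; 63 GB remain.
Put f15 (25 GB) in disk 7; 38 GB remain.
7 disks × 128 GB = 896 GB; used 698 GB; unused 198 GB.

198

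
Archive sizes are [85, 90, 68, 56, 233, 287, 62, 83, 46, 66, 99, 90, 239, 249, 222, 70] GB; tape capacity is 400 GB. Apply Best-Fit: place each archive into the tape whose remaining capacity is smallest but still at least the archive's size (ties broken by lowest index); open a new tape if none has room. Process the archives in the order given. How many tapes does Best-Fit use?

7 tapes

85 GB → tape 1 (remaining 315 GB)
90 GB → tape 1 (remaining 225 GB)
68 GB → tape 1 (remaining 157 GB)
56 GB → tape 1 (remaining 101 GB)
233 GB → tape 2 (remaining 167 GB)
287 GB → tape 3 (remaining 113 GB)
62 GB → tape 1 (remaining 39 GB)
83 GB → tape 3 (remaining 30 GB)
46 GB → tape 2 (remaining 121 GB)
66 GB → tape 2 (remaining 55 GB)
99 GB → tape 4 (remaining 301 GB)
90 GB → tape 4 (remaining 211 GB)
239 GB → tape 5 (remaining 161 GB)
249 GB → tape 6 (remaining 151 GB)
222 GB → tape 7 (remaining 178 GB)
70 GB → tape 6 (remaining 81 GB)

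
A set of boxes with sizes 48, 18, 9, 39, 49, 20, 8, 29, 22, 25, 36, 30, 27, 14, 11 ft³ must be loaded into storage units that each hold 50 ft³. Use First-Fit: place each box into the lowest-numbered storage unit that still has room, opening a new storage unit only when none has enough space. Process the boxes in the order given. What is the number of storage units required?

9 storage units

storage unit 1: place 48 ft³, 2 ft³ left
storage unit 2: place 18 ft³, 32 ft³ left
storage unit 2: place 9 ft³, 23 ft³ left
storage unit 3: place 39 ft³, 11 ft³ left
storage unit 4: place 49 ft³, 1 ft³ left
storage unit 2: place 20 ft³, 3 ft³ left
storage unit 3: place 8 ft³, 3 ft³ left
storage unit 5: place 29 ft³, 21 ft³ left
storage unit 6: place 22 ft³, 28 ft³ left
storage unit 6: place 25 ft³, 3 ft³ left
storage unit 7: place 36 ft³, 14 ft³ left
storage unit 8: place 30 ft³, 20 ft³ left
storage unit 9: place 27 ft³, 23 ft³ left
storage unit 5: place 14 ft³, 7 ft³ left
storage unit 7: place 11 ft³, 3 ft³ left
Final storage units: [48] [18,9,20] [39,8] [49] [29,14] [22,25] [36,11] [30] [27].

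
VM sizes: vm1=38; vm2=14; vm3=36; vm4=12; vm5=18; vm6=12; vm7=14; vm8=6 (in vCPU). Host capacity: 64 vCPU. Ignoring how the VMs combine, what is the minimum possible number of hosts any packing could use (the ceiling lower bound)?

Total size = 38 + 14 + 36 + 12 + 18 + 12 + 14 + 6 = 150 vCPU.
⌈150 / 64⌉ = 3.

3 hosts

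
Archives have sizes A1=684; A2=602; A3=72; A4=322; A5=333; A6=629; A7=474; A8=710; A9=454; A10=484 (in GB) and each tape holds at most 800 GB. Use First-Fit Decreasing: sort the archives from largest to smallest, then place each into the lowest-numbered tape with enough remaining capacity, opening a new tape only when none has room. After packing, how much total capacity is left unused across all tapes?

Sorted descending: 710, 684, 629, 602, 484, 474, 454, 333, 322, 72.
710 GB → tape 1 (remaining 90 GB)
684 GB → tape 2 (remaining 116 GB)
629 GB → tape 3 (remaining 171 GB)
602 GB → tape 4 (remaining 198 GB)
484 GB → tape 5 (remaining 316 GB)
474 GB → tape 6 (remaining 326 GB)
454 GB → tape 7 (remaining 346 GB)
333 GB → tape 7 (remaining 13 GB)
322 GB → tape 6 (remaining 4 GB)
72 GB → tape 1 (remaining 18 GB)
7 tapes × 800 GB = 5600 GB; used 4764 GB; unused 836 GB.

836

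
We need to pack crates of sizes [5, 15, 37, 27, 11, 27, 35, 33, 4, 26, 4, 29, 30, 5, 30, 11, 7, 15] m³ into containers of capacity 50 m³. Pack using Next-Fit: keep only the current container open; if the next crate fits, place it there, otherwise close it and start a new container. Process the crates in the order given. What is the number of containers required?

Put 5 m³ in container 1; 45 m³ remain.
Put 15 m³ in container 1; 30 m³ remain.
Put 37 m³ in container 2; 13 m³ remain.
Put 27 m³ in container 3; 23 m³ remain.
Put 11 m³ in container 3; 12 m³ remain.
Put 27 m³ in container 4; 23 m³ remain.
Put 35 m³ in container 5; 15 m³ remain.
Put 33 m³ in container 6; 17 m³ remain.
Put 4 m³ in container 6; 13 m³ remain.
Put 26 m³ in container 7; 24 m³ remain.
Put 4 m³ in container 7; 20 m³ remain.
Put 29 m³ in container 8; 21 m³ remain.
Put 30 m³ in container 9; 20 m³ remain.
Put 5 m³ in container 9; 15 m³ remain.
Put 30 m³ in container 10; 20 m³ remain.
Put 11 m³ in container 10; 9 m³ remain.
Put 7 m³ in container 10; 2 m³ remain.
Put 15 m³ in container 11; 35 m³ remain.
Final containers: [5,15] [37] [27,11] [27] [35] [33,4] [26,4] [29] [30,5] [30,11,7] [15].

11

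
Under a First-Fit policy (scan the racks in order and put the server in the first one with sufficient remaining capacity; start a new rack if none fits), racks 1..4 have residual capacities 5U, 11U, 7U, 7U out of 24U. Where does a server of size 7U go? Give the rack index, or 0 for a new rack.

2

Racks with room: rack 2 (11U), rack 3 (7U), rack 4 (7U).
The first with room is rack 2.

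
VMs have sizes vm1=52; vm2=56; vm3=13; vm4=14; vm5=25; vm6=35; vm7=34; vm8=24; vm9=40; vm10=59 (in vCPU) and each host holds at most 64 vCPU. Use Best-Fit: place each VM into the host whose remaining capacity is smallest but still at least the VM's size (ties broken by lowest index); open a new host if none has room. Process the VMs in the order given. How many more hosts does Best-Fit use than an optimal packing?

Best-Fit: [52] [56] [13,14,25] [35,24] [34] [40] [59] → 7 hosts.
Total size 352 vCPU; any packing needs at least ⌈352/64⌉ = 6 hosts.
An optimal packing achieves that bound: [59] [56] [52] [40,24] [35,25] [34,14,13] → 6 hosts.
Excess: 7 − 6 = 1.

1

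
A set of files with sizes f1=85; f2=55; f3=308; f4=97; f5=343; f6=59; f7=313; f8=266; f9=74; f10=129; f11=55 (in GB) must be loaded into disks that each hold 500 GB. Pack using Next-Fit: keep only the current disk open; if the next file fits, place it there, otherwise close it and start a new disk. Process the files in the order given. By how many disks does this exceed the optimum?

1

Next-Fit: [85,55,308] [97,343,59] [313] [266,74,129] [55] → 5 disks.
Total size 1784 GB; any packing needs at least ⌈1784/500⌉ = 4 disks.
An optimal packing achieves that bound: [343,129] [313,97,85] [308,74,59,55] [266,55] → 4 disks.
Excess: 5 − 4 = 1.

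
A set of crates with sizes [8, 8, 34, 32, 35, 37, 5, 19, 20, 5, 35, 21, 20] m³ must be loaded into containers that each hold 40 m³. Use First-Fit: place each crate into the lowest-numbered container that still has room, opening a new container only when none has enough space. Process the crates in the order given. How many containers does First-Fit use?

8 containers

container 1: place 8 m³, 32 m³ left
container 1: place 8 m³, 24 m³ left
container 2: place 34 m³, 6 m³ left
container 3: place 32 m³, 8 m³ left
container 4: place 35 m³, 5 m³ left
container 5: place 37 m³, 3 m³ left
container 1: place 5 m³, 19 m³ left
container 1: place 19 m³, 0 m³ left
container 6: place 20 m³, 20 m³ left
container 2: place 5 m³, 1 m³ left
container 7: place 35 m³, 5 m³ left
container 8: place 21 m³, 19 m³ left
container 6: place 20 m³, 0 m³ left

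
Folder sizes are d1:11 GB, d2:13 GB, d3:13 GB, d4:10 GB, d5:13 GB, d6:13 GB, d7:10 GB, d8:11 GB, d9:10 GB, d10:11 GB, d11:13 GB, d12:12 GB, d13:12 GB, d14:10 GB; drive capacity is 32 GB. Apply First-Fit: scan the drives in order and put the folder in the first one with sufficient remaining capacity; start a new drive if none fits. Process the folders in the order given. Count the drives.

drive 1: place d1 (11 GB), 21 GB left
drive 1: place d2 (13 GB), 8 GB left
drive 2: place d3 (13 GB), 19 GB left
drive 2: place d4 (10 GB), 9 GB left
drive 3: place d5 (13 GB), 19 GB left
drive 3: place d6 (13 GB), 6 GB left
drive 4: place d7 (10 GB), 22 GB left
drive 4: place d8 (11 GB), 11 GB left
drive 4: place d9 (10 GB), 1 GB left
drive 5: place d10 (11 GB), 21 GB left
drive 5: place d11 (13 GB), 8 GB left
drive 6: place d12 (12 GB), 20 GB left
drive 6: place d13 (12 GB), 8 GB left
drive 7: place d14 (10 GB), 22 GB left
Final drives: [11,13] [13,10] [13,13] [10,11,10] [11,13] [12,12] [10].

7 drives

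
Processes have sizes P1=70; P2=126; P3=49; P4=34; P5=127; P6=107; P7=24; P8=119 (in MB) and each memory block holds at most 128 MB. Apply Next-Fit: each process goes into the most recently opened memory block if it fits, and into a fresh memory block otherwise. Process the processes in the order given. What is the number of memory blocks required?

7 memory blocks

Put P1 (70 MB) in memory block 1; 58 MB remain.
Put P2 (126 MB) in memory block 2; 2 MB remain.
Put P3 (49 MB) in memory block 3; 79 MB remain.
Put P4 (34 MB) in memory block 3; 45 MB remain.
Put P5 (127 MB) in memory block 4; 1 MB remain.
Put P6 (107 MB) in memory block 5; 21 MB remain.
Put P7 (24 MB) in memory block 6; 104 MB remain.
Put P8 (119 MB) in memory block 7; 9 MB remain.
Final memory blocks: [70] [126] [49,34] [127] [107] [24] [119].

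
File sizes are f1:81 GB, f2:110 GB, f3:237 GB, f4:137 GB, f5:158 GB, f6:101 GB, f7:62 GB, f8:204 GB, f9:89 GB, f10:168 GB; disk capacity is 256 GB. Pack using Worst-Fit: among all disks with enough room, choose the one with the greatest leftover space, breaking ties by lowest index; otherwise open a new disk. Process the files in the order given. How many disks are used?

7 disks

disk 1: place f1 (81 GB), 175 GB left
disk 1: place f2 (110 GB), 65 GB left
disk 2: place f3 (237 GB), 19 GB left
disk 3: place f4 (137 GB), 119 GB left
disk 4: place f5 (158 GB), 98 GB left
disk 3: place f6 (101 GB), 18 GB left
disk 4: place f7 (62 GB), 36 GB left
disk 5: place f8 (204 GB), 52 GB left
disk 6: place f9 (89 GB), 167 GB left
disk 7: place f10 (168 GB), 88 GB left
Final disks: [81,110] [237] [137,101] [158,62] [204] [89] [168].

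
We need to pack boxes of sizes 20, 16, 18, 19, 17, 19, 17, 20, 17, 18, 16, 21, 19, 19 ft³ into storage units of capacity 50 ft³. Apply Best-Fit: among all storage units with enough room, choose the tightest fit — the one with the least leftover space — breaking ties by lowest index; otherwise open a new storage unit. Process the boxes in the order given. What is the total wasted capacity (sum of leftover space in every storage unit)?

storage unit 1: place 20 ft³, 30 ft³ left
storage unit 1: place 16 ft³, 14 ft³ left
storage unit 2: place 18 ft³, 32 ft³ left
storage unit 2: place 19 ft³, 13 ft³ left
storage unit 3: place 17 ft³, 33 ft³ left
storage unit 3: place 19 ft³, 14 ft³ left
storage unit 4: place 17 ft³, 33 ft³ left
storage unit 4: place 20 ft³, 13 ft³ left
storage unit 5: place 17 ft³, 33 ft³ left
storage unit 5: place 18 ft³, 15 ft³ left
storage unit 6: place 16 ft³, 34 ft³ left
storage unit 6: place 21 ft³, 13 ft³ left
storage unit 7: place 19 ft³, 31 ft³ left
storage unit 7: place 19 ft³, 12 ft³ left
7 storage units × 50 ft³ = 350 ft³; used 256 ft³; unused 94 ft³.

94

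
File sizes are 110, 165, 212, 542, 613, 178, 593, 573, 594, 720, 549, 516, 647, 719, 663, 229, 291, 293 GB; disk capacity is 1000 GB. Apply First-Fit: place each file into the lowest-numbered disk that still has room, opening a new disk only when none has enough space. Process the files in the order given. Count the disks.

disk 1: place 110 GB, 890 GB left
disk 1: place 165 GB, 725 GB left
disk 1: place 212 GB, 513 GB left
disk 2: place 542 GB, 458 GB left
disk 3: place 613 GB, 387 GB left
disk 1: place 178 GB, 335 GB left
disk 4: place 593 GB, 407 GB left
disk 5: place 573 GB, 427 GB left
disk 6: place 594 GB, 406 GB left
disk 7: place 720 GB, 280 GB left
disk 8: place 549 GB, 451 GB left
disk 9: place 516 GB, 484 GB left
disk 10: place 647 GB, 353 GB left
disk 11: place 719 GB, 281 GB left
disk 12: place 663 GB, 337 GB left
disk 1: place 229 GB, 106 GB left
disk 2: place 291 GB, 167 GB left
disk 3: place 293 GB, 94 GB left
Final disks: [110,165,212,178,229] [542,291] [613,293] [593] [573] [594] [720] [549] [516] [647] [719] [663].

12 disks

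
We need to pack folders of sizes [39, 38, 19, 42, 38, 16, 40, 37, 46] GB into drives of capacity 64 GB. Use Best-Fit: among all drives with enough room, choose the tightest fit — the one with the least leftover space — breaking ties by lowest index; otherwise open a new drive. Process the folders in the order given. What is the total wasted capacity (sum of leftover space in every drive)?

133

39 GB → drive 1 (remaining 25 GB)
38 GB → drive 2 (remaining 26 GB)
19 GB → drive 1 (remaining 6 GB)
42 GB → drive 3 (remaining 22 GB)
38 GB → drive 4 (remaining 26 GB)
16 GB → drive 3 (remaining 6 GB)
40 GB → drive 5 (remaining 24 GB)
37 GB → drive 6 (remaining 27 GB)
46 GB → drive 7 (remaining 18 GB)
7 drives × 64 GB = 448 GB; used 315 GB; unused 133 GB.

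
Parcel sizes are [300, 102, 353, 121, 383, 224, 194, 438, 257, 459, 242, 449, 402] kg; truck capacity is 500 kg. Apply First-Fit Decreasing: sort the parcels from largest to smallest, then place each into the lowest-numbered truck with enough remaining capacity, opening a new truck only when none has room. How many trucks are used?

Sorted descending: 459, 449, 438, 402, 383, 353, 300, 257, 242, 224, 194, 121, 102.
Put 459 kg in truck 1; 41 kg remain.
Put 449 kg in truck 2; 51 kg remain.
Put 438 kg in truck 3; 62 kg remain.
Put 402 kg in truck 4; 98 kg remain.
Put 383 kg in truck 5; 117 kg remain.
Put 353 kg in truck 6; 147 kg remain.
Put 300 kg in truck 7; 200 kg remain.
Put 257 kg in truck 8; 243 kg remain.
Put 242 kg in truck 8; 1 kg remain.
Put 224 kg in truck 9; 276 kg remain.
Put 194 kg in truck 7; 6 kg remain.
Put 121 kg in truck 6; 26 kg remain.
Put 102 kg in truck 5; 15 kg remain.

9 trucks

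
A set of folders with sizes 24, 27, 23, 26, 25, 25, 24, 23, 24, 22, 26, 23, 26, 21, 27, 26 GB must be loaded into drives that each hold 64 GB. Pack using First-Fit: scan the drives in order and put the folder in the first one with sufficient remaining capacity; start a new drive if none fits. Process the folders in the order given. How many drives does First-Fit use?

8

24 GB → drive 1 (remaining 40 GB)
27 GB → drive 1 (remaining 13 GB)
23 GB → drive 2 (remaining 41 GB)
26 GB → drive 2 (remaining 15 GB)
25 GB → drive 3 (remaining 39 GB)
25 GB → drive 3 (remaining 14 GB)
24 GB → drive 4 (remaining 40 GB)
23 GB → drive 4 (remaining 17 GB)
24 GB → drive 5 (remaining 40 GB)
22 GB → drive 5 (remaining 18 GB)
26 GB → drive 6 (remaining 38 GB)
23 GB → drive 6 (remaining 15 GB)
26 GB → drive 7 (remaining 38 GB)
21 GB → drive 7 (remaining 17 GB)
27 GB → drive 8 (remaining 37 GB)
26 GB → drive 8 (remaining 11 GB)
Final drives: [24,27] [23,26] [25,25] [24,23] [24,22] [26,23] [26,21] [27,26].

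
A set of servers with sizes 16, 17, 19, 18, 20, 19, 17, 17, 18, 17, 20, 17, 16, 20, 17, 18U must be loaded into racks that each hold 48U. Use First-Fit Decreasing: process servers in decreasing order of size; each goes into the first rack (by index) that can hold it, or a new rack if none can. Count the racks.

8 racks

Sorted descending: 20, 20, 20, 19, 19, 18, 18, 18, 17, 17, 17, 17, 17, 17, 16, 16.
rack 1: place 20U, 28U left
rack 1: place 20U, 8U left
rack 2: place 20U, 28U left
rack 2: place 19U, 9U left
rack 3: place 19U, 29U left
rack 3: place 18U, 11U left
rack 4: place 18U, 30U left
rack 4: place 18U, 12U left
rack 5: place 17U, 31U left
rack 5: place 17U, 14U left
rack 6: place 17U, 31U left
rack 6: place 17U, 14U left
rack 7: place 17U, 31U left
rack 7: place 17U, 14U left
rack 8: place 16U, 32U left
rack 8: place 16U, 16U left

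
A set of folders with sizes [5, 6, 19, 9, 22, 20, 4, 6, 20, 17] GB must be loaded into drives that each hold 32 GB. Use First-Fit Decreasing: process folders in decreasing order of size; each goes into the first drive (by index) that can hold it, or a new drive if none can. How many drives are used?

5

Sorted descending: 22, 20, 20, 19, 17, 9, 6, 6, 5, 4.
drive 1: place 22 GB, 10 GB left
drive 2: place 20 GB, 12 GB left
drive 3: place 20 GB, 12 GB left
drive 4: place 19 GB, 13 GB left
drive 5: place 17 GB, 15 GB left
drive 1: place 9 GB, 1 GB left
drive 2: place 6 GB, 6 GB left
drive 2: place 6 GB, 0 GB left
drive 3: place 5 GB, 7 GB left
drive 3: place 4 GB, 3 GB left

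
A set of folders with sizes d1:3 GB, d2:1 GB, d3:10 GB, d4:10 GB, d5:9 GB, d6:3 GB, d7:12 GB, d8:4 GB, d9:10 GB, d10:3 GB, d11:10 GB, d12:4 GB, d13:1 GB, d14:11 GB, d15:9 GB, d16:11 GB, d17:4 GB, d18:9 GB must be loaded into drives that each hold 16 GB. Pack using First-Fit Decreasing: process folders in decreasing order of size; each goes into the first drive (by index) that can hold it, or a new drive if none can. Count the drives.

10

Sorted descending: 12, 11, 11, 10, 10, 10, 10, 9, 9, 9, 4, 4, 4, 3, 3, 3, 1, 1.
12 GB → drive 1 (remaining 4 GB)
11 GB → drive 2 (remaining 5 GB)
11 GB → drive 3 (remaining 5 GB)
10 GB → drive 4 (remaining 6 GB)
10 GB → drive 5 (remaining 6 GB)
10 GB → drive 6 (remaining 6 GB)
10 GB → drive 7 (remaining 6 GB)
9 GB → drive 8 (remaining 7 GB)
9 GB → drive 9 (remaining 7 GB)
9 GB → drive 10 (remaining 7 GB)
4 GB → drive 1 (remaining 0 GB)
4 GB → drive 2 (remaining 1 GB)
4 GB → drive 3 (remaining 1 GB)
3 GB → drive 4 (remaining 3 GB)
3 GB → drive 4 (remaining 0 GB)
3 GB → drive 5 (remaining 3 GB)
1 GB → drive 2 (remaining 0 GB)
1 GB → drive 3 (remaining 0 GB)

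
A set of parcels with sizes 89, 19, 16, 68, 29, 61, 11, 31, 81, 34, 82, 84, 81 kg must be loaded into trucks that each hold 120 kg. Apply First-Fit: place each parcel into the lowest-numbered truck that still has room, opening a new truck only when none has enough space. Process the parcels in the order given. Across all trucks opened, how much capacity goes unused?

154

truck 1: place 89 kg, 31 kg left
truck 1: place 19 kg, 12 kg left
truck 2: place 16 kg, 104 kg left
truck 2: place 68 kg, 36 kg left
truck 2: place 29 kg, 7 kg left
truck 3: place 61 kg, 59 kg left
truck 1: place 11 kg, 1 kg left
truck 3: place 31 kg, 28 kg left
truck 4: place 81 kg, 39 kg left
truck 4: place 34 kg, 5 kg left
truck 5: place 82 kg, 38 kg left
truck 6: place 84 kg, 36 kg left
truck 7: place 81 kg, 39 kg left
7 trucks × 120 kg = 840 kg; used 686 kg; unused 154 kg.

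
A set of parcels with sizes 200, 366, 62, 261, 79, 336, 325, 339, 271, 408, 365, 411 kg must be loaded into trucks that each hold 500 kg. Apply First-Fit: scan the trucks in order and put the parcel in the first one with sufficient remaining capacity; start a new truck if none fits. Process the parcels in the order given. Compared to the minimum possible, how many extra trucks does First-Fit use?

First-Fit: [200,62,79] [366] [261] [336] [325] [339] [271] [408] [365] [411] → 10 trucks.
9 parcels exceed 250 kg (half the capacity), and no two of those can share a truck, so at least 9 trucks are needed.
An optimal packing achieves that bound: [411,79] [408,62] [366] [365] [339] [336] [325] [271,200] [261] → 9 trucks.
Excess: 10 − 9 = 1.

1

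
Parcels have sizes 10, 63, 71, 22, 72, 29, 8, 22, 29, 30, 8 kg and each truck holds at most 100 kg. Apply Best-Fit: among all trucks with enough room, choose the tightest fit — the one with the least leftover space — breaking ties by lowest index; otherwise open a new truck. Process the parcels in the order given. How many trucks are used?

truck 1: place 10 kg, 90 kg left
truck 1: place 63 kg, 27 kg left
truck 2: place 71 kg, 29 kg left
truck 1: place 22 kg, 5 kg left
truck 3: place 72 kg, 28 kg left
truck 2: place 29 kg, 0 kg left
truck 3: place 8 kg, 20 kg left
truck 4: place 22 kg, 78 kg left
truck 4: place 29 kg, 49 kg left
truck 4: place 30 kg, 19 kg left
truck 4: place 8 kg, 11 kg left

4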